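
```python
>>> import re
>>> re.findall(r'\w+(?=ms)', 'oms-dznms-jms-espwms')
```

Lookahead/lookbehind check context without consuming it, so the matched span excludes the asserted characters.
Matches: at [0:1] → 'o'; at [4:7] → 'dzn'; at [10:11] → 'j'; at [14:18] → 'espw'.
`findall` yields the raw match text (4 of them) because the pattern has no groups.

['o', 'dzn', 'j', 'espw']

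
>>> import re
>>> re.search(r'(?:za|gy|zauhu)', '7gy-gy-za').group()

Unlike `match`, `search` isn't anchored — it looks for the pattern anywhere in the string.
The match spans [1:3] → 'gy'.

'gy'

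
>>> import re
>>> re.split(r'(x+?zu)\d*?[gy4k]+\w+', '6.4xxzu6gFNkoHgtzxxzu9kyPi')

['6.4', 'xxzu', '']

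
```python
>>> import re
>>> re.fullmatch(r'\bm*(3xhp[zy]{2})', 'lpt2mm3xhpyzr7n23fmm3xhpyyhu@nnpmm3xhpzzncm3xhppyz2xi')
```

None

`fullmatch` succeeds only if the pattern covers the string from start to end.
Here there's no way to consume every character, so the call returns None.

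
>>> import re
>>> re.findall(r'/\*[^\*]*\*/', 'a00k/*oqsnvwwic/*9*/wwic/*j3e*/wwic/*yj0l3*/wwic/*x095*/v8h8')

['/*9*/', '/*j3e*/', '/*yj0l3*/', '/*x095*/']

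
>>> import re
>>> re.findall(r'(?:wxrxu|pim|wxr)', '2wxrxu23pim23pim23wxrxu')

Alternation isn't longest-match — the leftmost alternative that fits at this position is chosen.
Matches: at [1:6] → 'wxrxu'; at [8:11] → 'pim'; at [13:16] → 'pim'; at [18:23] → 'wxrxu'.
Since nothing is captured, `findall` lists the 4 matched substrings directly.

['wxrxu', 'pim', 'pim', 'wxrxu']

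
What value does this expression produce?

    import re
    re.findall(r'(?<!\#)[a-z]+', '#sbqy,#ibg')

`(?!…)`/`(?<!…)` only lets a position through if the neighbouring text does NOT match; no characters are consumed.
Walking the string: at [2:5] → 'bqy'; at [8:10] → 'bg'.
With no groups in the pattern, `findall` gives back each whole match — 2 here.

['bqy', 'bg']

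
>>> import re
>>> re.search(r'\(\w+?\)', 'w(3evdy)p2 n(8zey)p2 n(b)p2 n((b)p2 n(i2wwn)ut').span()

(1, 8)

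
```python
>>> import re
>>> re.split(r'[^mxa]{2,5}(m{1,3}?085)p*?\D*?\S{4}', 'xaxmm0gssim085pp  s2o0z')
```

['xaxmm', 'm085', 'z']

The pattern matches 2 to 5 of any character except [mxa]; then 1 to 3 of the literal 'm' (lazy), then the literal '085' (captured); then zero or more of the literal 'p' (lazy), then zero or more of a non-digit (lazy), then exactly 4 of a non-whitespace character.
With the lazy modifier that quantifier settles for the fewest repetitions that let the rest of the pattern succeed (the atoms after it are unaffected and can still be greedy).
Matches to split on: at [5:22] → '0gssim085pp  s2o0'.
With a capturing group present, the delimiter's captured portion is kept in the result list.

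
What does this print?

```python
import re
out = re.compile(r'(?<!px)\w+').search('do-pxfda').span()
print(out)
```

The negative lookahead/lookbehind blocks any match where the forbidden context is present.
The match spans [0:2] → 'do'.

(0, 2)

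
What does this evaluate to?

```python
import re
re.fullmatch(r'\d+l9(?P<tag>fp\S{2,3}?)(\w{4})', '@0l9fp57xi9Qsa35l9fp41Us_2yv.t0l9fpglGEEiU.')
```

None

Pattern: one or more of a digit, then the literal 'l9'; then the literal 'fp', then 2 to 3 of a non-whitespace character (lazy) (captured as 'tag'); then exactly 4 of a word character (captured).
`fullmatch` succeeds only if the pattern covers the string from start to end.
Here the pattern can't cover the whole string, so the call returns None.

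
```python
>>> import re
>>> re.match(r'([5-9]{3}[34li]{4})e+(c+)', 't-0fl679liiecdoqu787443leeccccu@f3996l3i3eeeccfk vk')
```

Pattern: exactly 3 of a character in [5-9], then exactly 4 of one of [34li] (captured); then one or more of a literal 'e'; then one or more of a literal 'c' (captured).
`match` is anchored at position 0; if the pattern doesn't fit there, it returns None.
Here the pattern fails at index 0, so the call returns None.

None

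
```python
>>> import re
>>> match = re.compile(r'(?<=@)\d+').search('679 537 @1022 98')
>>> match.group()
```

The positive lookaround only admits positions where the adjacent text matches; those characters stay outside the span.
`re.search` tries every starting position until one works.
The match spans [9:13] → '1022'.

'1022'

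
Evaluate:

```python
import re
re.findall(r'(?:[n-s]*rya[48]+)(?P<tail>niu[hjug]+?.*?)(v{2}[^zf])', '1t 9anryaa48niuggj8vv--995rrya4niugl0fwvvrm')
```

Multiple groups make `findall` return tuples — one 2-tuple for the one match.

[('niugl0fw', 'vvr')]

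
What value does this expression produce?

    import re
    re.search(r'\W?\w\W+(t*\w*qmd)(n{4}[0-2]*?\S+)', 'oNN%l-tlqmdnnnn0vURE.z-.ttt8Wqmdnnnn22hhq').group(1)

'tlqmd'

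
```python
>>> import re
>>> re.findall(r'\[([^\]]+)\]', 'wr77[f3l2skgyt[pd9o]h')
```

Matches: at [4:20] match '[f3l2skgyt[pd9o]', group 1 = 'f3l2skgyt[pd9o'.
`findall` collects group 1 from the one match (1 total).

['f3l2skgyt[pd9o']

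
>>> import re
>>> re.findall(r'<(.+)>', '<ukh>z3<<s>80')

Scanning left to right: at [0:11] match '<ukh>z3<<s>', group 1 = 'ukh>z3<<s'.
`findall` collects group 1 from the one match (1 total).

['ukh>z3<<s']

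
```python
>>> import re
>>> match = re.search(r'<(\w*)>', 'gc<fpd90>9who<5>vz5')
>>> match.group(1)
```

The match spans [2:9] → '<fpd90>'.
Captured: group 1 = 'fpd90'.

'fpd90'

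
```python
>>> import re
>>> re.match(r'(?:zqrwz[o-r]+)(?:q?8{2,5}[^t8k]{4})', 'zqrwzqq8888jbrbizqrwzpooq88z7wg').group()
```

'zqrwzqq8888jbrb'

With `match`, the pattern is implicitly anchored at the beginning.
The match spans [0:15] → 'zqrwzqq8888jbrb'.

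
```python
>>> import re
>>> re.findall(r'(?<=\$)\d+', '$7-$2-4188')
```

['7', '2']

The lookaround is zero-width — it requires the adjacent text to match without consuming it, so the asserted text isn't part of the match.
Walking the string: at [1:2] → '7'; at [4:5] → '2'.
No capturing groups, so `findall` returns the 2 full match strings.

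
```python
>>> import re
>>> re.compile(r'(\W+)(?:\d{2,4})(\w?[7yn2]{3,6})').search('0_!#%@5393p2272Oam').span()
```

(2, 15)

The pattern matches one or more of a non-word character (captured); then 2 to 4 of a digit (non-capturing group); then optionally a word character, then 3 to 6 of one of [7yn2] (captured).
`search` walks the string left to right and returns the first match it finds.
The match spans [2:15] → '!#%@5393p2272'.
Captured: group 1 = '!#%@', group 2 = 'p2272'.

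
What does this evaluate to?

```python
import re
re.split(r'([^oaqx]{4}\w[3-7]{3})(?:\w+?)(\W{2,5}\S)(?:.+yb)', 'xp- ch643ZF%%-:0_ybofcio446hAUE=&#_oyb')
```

['x', 'p- ch643', '%%-:0', '']

The pattern matches exactly 4 of any character except [oaqx], then a word character, then exactly 3 of a character in [3-7] (captured); then one or more of a word character (lazy) (non-capturing group); then 2 to 5 of a non-word character, then a non-whitespace character (captured); then one or more of any character, then the literal 'yb' (non-capturing group).
Matches to split on: at [1:38] → 'p- ch643ZF%%-:0_ybofcio446hAUE=&#_oyb'.
The group in the pattern means `split` returns the separators' captures alongside the pieces.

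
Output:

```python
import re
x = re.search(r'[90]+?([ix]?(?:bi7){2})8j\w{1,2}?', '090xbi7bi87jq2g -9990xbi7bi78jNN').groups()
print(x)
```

('xbi7bi7',)

The pattern matches one or more of one of [90] (lazy); then optionally one of [ix], then the literal 'bi7' repeated 2 times (captured); then the literal '8j', then 1 to 2 of a word character (lazy).
The `?` after the quantifier makes it lazy — it takes as little as possible before letting the rest of the pattern try.
`search` walks the string left to right and returns the first match it finds.
The match spans [17:31] → '9990xbi7bi78jN'.
Captured: group 1 = 'xbi7bi7'.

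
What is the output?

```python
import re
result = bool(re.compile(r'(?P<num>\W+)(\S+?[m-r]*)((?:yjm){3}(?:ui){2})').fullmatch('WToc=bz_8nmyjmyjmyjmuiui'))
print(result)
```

False

Pattern: one or more of a non-word character (captured as 'num'); then one or more of a non-whitespace character (lazy), then zero or more of a character in [m-r] (captured); then the literal 'yjm' repeated 3 times, then the literal 'ui' repeated 2 times (captured).
`re.fullmatch` is like wrapping the pattern in `^…$` (in single-line mode).
Here the string isn't matched end-to-end, so the call returns None, and `bool(None)` is False.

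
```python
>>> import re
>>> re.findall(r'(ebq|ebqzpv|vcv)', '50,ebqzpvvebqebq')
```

Alternation tries branches left to right and keeps the first one that lets the overall match succeed at that position.
Walking the string: at [3:6] match 'ebq', group 1 = 'ebq'; at [10:13] match 'ebq', group 1 = 'ebq'; at [13:16] match 'ebq', group 1 = 'ebq'.
`findall` collects group 1 from each match (3 total).

['ebq', 'ebq', 'ebq']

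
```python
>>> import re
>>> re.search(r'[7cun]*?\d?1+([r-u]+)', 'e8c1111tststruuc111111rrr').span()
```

(2, 15)

Pattern: zero or more of one of [7cun] (lazy), then optionally a digit; then one or more of a literal '1'; then one or more of a character in [r-u] (captured).
The match spans [2:15] → 'c1111tststruu'.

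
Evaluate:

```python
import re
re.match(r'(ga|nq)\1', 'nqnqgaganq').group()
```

'nqnq'

`re.match` won't scan ahead — the pattern has to work from the very first character.
The match spans [0:4] → 'nqnq'.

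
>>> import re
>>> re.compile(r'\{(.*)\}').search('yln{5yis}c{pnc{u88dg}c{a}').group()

The match spans [3:25] → '{5yis}c{pnc{u88dg}c{a}'.

'{5yis}c{pnc{u88dg}c{a}'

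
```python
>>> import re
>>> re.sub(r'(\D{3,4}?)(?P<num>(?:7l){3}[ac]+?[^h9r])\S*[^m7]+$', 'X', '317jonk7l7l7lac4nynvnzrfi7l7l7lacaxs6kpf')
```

'317X'

The pattern matches 3 to 4 of a non-digit (lazy) (captured); then the literal '7l' repeated 3 times, then one or more of one of [ac] (lazy), then any character except [h9r] (captured as 'num'); then zero or more of a non-whitespace character, then one or more of any character except [m7]; then anchored at the end.
Matches: at [3:40] → 'jonk7l7l7lac4nynvnzrfi7l7l7lacaxs6kpf'.
Each match is replaced by 'X'.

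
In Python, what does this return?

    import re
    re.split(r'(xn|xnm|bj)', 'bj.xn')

['', 'bj', '.', 'xn', '']

With a capturing group present, the delimiter's captured portion is kept in the result list.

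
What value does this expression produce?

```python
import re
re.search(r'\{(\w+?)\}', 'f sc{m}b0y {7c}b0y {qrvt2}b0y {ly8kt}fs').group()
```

'{m}'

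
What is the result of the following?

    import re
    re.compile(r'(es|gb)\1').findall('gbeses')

['es']

`\1` has to match the exact text group 1 already captured.
Scanning left to right: at [2:6] match 'eses', group 1 = 'es'.
With a single group, `findall` returns only what that group captured — 1 item.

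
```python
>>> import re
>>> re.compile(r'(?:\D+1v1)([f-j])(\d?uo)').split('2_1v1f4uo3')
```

['2', 'f', '4uo', '3']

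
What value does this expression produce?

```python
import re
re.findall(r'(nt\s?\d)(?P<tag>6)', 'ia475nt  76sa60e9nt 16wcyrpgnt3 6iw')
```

[('nt 1', '6')]

The pattern matches the literal 'nt', then optionally whitespace, then a digit (captured); then a literal '6' (captured as 'tag').
Walking the string: at [17:22] match 'nt 16', groups = ('nt 1', '6').
With 2 capturing groups, `findall` returns a 2-tuple per match.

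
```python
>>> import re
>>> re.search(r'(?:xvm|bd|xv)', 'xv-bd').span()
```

`re.search` scans for the first position where the pattern succeeds.
The match spans [0:2] → 'xv'.

(0, 2)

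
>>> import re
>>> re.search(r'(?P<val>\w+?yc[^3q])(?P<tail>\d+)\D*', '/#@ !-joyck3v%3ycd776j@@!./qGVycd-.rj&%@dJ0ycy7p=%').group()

This matches one or more of a word character (lazy), then the literal 'yc', then any character except [3q] (captured as 'val'); then one or more of a digit (captured as 'tail'); then zero or more of a non-digit.
Unlike `match`, `search` isn't anchored — it looks for the pattern anywhere in the string.
The match spans [6:14] → 'joyck3v%'.
Captured: group 1 = 'joyck', group 2 = '3'.

'joyck3v%'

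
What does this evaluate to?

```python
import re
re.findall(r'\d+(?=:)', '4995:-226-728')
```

['4995']

The `(?=…)`/`(?<=…)` assertion just peeks at neighbouring text; it doesn't advance the match position.
No capturing groups, so `findall` returns the 1 full match string.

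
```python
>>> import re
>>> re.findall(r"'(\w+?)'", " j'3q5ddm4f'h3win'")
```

['3q5ddm4f']

Scanning left to right: at [2:12] match "'3q5ddm4f'", group 1 = '3q5ddm4f'.
With a single group, `findall` returns only what that group captured — 1 item.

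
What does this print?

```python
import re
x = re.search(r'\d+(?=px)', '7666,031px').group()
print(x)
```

031

Lookahead/lookbehind check context without consuming it, so the matched span excludes the asserted characters.
The match spans [5:8] → '031'.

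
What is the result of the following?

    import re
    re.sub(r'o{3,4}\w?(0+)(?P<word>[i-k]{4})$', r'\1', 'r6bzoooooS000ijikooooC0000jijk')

'r6bzoooooS000ijik0000'

`\1` in the replacement pulls in group 1's text for each match.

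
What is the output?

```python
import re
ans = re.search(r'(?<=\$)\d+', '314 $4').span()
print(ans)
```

(5, 6)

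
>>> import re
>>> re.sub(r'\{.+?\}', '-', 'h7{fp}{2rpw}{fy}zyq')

With the lazy modifier that quantifier settles for the fewest repetitions that let the rest of the pattern succeed (the atoms after it are unaffected and can still be greedy).
Matches: at [2:6] → '{fp}'; at [6:12] → '{2rpw}'; at [12:16] → '{fy}'.
Every occurrence is swapped for '-'.

'h7---zyq'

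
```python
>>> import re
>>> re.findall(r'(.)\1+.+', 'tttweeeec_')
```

After group 1 captures some text, `\1` only succeeds where that same text appears again.
Matches: at [0:10] match 'tttweeeec_', group 1 = 't'.
One capturing group, so `findall` returns just the captured substring from the one match — 1 in all.

['t']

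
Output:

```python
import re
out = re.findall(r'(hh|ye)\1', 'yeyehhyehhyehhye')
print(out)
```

['ye']

A backreference is literal: `\1` must see the identical characters the first group matched.
Matches: at [0:4] match 'yeye', group 1 = 'ye'.
With a single group, `findall` returns only what that group captured — 1 item.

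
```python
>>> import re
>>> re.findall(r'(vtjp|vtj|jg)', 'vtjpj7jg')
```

['vtjp', 'jg']

Alternation isn't longest-match — the leftmost alternative that fits at this position is chosen.
Walking the string: at [0:4] match 'vtjp', group 1 = 'vtjp'; at [6:8] match 'jg', group 1 = 'jg'.
One capturing group, so `findall` returns just the captured substring from each match — 2 in all.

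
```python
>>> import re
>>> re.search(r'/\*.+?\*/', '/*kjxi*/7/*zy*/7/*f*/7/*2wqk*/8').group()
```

Unlike `match`, `search` isn't anchored — it looks for the pattern anywhere in the string.
The match spans [0:8] → '/*kjxi*/'.

'/*kjxi*/'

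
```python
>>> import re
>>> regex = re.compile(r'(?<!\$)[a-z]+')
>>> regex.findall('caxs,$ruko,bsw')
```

['caxs', 'uko', 'bsw']

`(?!…)`/`(?<!…)` only lets a position through if the neighbouring text does NOT match; no characters are consumed.
No capturing groups, so `findall` returns the 3 full match strings.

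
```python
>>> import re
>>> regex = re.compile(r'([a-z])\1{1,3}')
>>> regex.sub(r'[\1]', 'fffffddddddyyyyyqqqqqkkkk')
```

`\1` is not a pattern — it's the concrete string captured by group 1, re-applied verbatim.
Matches: at [0:4] → 'ffff'; at [5:9] → 'dddd'; at [9:11] → 'dd'; at [11:15] → 'yyyy'; at [16:20] → 'qqqq'; ….
Each match is replaced using the text its own group 1 captured.

'[f]f[d][d][y]y[q]q[k]'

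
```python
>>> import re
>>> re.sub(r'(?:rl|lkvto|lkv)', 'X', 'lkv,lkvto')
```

'X,X'

Alternation isn't longest-match — the leftmost alternative that fits at this position is chosen.
Every occurrence is swapped for 'X'.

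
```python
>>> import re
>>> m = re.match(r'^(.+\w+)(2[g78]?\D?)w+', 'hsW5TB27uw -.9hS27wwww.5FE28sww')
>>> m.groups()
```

('hsW5TB27uw -.9hS27wwww.5FE', '28s')

Pattern: anchored at the start of the string; then one or more of any character, then one or more of a word character (captured); then a literal '2', then optionally one of [g78], then optionally a non-digit (captured); then one or more of a literal 'w'.
`re.match` only tries the pattern at the start of the string.
The match spans [0:31] → 'hsW5TB27uw -.9hS27wwww.5FE28sww'.
Captured: group 1 = 'hsW5TB27uw -.9hS27wwww.5FE', group 2 = '28s'.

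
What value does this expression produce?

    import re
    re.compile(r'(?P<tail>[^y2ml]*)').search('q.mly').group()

The pattern matches zero or more of any character except [y2ml] (captured as 'tail').
Unlike `match`, `search` isn't anchored — it looks for the pattern anywhere in the string.
The match spans [0:2] → 'q.'.
Captured: group 1 = 'q.'.

'q.'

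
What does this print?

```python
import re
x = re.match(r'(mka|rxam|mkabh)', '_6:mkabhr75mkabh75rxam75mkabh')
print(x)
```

With `match`, the pattern is implicitly anchored at the beginning.
Here position 0 doesn't satisfy it, so the call returns None.

None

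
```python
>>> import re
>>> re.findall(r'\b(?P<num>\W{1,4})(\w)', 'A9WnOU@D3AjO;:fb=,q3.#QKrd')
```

[('@', 'D'), (';:', 'f'), ('=,', 'q'), ('.#', 'Q')]

The pattern matches a word boundary (`\b`, zero-width); then 1 to 4 of a non-word character (captured as 'num'); then a word character (captured).
2 groups means each result is a tuple of 2 captured strings — 4 here.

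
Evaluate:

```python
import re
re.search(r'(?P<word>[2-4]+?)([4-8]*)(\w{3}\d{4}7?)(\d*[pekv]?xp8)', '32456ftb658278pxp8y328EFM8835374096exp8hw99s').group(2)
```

The match spans [0:18] → '32456ftb658278pxp8'.
Captured: group 1 = '32', group 2 = '456', group 3 = 'ftb65827', group 4 = '8pxp8'.

'456'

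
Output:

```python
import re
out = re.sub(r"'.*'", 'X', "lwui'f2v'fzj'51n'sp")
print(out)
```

lwuiXsp

Matches: at [4:17] → "'f2v'fzj'51n'".
`sub` substitutes 'X' at each match site.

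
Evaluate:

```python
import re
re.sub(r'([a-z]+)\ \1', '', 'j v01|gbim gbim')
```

A backreference is literal: `\1` must see the identical characters the first group matched.
Every occurrence is swapped for ''.

'j v01|'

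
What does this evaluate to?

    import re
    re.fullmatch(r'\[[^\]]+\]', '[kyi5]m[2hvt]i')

None

`re.fullmatch` is like wrapping the pattern in `^…$` (in single-line mode).
Here there's no way to consume every character, so the call returns None.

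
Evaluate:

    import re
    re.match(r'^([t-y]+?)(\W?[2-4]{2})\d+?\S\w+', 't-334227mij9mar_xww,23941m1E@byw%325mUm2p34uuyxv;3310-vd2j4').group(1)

The pattern matches anchored at the start of the string; then one or more of a character in [t-y] (lazy) (captured); then optionally a non-word character, then exactly 2 of a character in [2-4] (captured); then one or more of a digit (lazy); then a non-whitespace character, then one or more of a word character.
`match` is anchored at position 0; if the pattern doesn't fit there, it returns None.
The match spans [0:19] → 't-334227mij9mar_xww'.
Captured: group 1 = 't', group 2 = '-33'.

't'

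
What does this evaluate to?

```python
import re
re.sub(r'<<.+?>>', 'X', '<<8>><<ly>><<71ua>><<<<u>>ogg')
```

'XXXXogg'

A non-greedy quantifier consumes as few characters as it can — just enough that the remainder of the pattern still matches from where it stops; whatever follows it matches normally.
Every occurrence is swapped for 'X'.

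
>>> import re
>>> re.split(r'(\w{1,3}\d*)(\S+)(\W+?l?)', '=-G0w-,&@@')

['=-', 'G0w', '-,&@', '@', '']

Pattern: 1 to 3 of a word character, then zero or more of a digit (captured); then one or more of a non-whitespace character (captured); then one or more of a non-word character (lazy), then optionally the literal 'l' (captured).
Matches to split on: at [2:10] → 'G0w-,&@@'.
With a capturing group present, the delimiter's captured portion is kept in the result list.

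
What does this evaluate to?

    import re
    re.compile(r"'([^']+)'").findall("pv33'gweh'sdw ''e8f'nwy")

`findall` collects group 1 from each match (2 total).

['gweh', 'e8f']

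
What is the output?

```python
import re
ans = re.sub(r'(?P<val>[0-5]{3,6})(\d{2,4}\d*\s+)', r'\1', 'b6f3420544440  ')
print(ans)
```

b6f342054

Each match is replaced using the text its own group 1 captured.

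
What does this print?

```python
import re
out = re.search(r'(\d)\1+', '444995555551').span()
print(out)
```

(0, 3)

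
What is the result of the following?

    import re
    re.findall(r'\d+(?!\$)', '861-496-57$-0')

['861', '496', '5', '0']

The negative lookahead/lookbehind blocks any match where the forbidden context is present.
`findall` yields the raw match text (4 of them) because the pattern has no groups.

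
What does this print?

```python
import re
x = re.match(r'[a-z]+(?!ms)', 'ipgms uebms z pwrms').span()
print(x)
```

`(?!…)`/`(?<!…)` only lets a position through if the neighbouring text does NOT match; no characters are consumed.
`match` is anchored at position 0; if the pattern doesn't fit there, it returns None.
The match spans [0:5] → 'ipgms'.

(0, 5)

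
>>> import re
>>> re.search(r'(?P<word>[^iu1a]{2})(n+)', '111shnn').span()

(3, 7)

This matches exactly 2 of any character except [iu1a] (captured as 'word'); then one or more of a literal 'n' (captured).
`re.search` scans for the first position where the pattern succeeds.
The match spans [3:7] → 'shnn'.
Captured: group 1 = 'sh', group 2 = 'nn'.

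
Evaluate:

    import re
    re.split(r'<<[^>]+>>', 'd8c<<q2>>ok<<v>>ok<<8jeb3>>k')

['d8c', 'ok', 'ok', 'k']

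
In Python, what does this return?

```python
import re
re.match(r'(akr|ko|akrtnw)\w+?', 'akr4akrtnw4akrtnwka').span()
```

(0, 4)

`re.match` won't scan ahead — the pattern has to work from the very first character.
The match spans [0:4] → 'akr4'.
Captured: group 1 = 'akr'.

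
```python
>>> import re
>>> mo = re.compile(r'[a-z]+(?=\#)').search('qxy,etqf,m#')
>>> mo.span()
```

(9, 10)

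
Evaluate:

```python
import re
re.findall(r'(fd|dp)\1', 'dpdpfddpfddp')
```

['dp']

After group 1 captures some text, `\1` only succeeds where that same text appears again.
Walking the string: at [0:4] match 'dpdp', group 1 = 'dp'.
One capturing group, so `findall` returns just the captured substring from the one match — 1 in all.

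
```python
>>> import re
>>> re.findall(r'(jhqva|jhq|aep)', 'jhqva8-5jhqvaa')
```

['jhqva', 'jhqva']

Branches in `(...|...)` are attempted left-to-right; the first branch that allows the whole pattern to succeed is taken.
Matches: at [0:5] match 'jhqva', group 1 = 'jhqva'; at [8:13] match 'jhqva', group 1 = 'jhqva'.
`findall` collects group 1 from each match (2 total).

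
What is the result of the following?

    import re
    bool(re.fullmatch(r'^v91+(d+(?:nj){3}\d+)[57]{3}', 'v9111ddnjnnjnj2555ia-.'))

False

This matches anchored at the start of the string; then the literal 'v9', then one or more of the literal '1'; then one or more of a literal 'd', then the literal 'nj' repeated 3 times, then one or more of a digit (captured); then exactly 3 of one of [57].
`re.fullmatch` is like wrapping the pattern in `^…$` (in single-line mode).
Here there's no way to consume every character, so the call returns None, and `bool(None)` is False.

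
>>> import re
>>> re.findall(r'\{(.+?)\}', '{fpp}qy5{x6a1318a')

['fpp']

`findall` collects group 1 from the one match (1 total).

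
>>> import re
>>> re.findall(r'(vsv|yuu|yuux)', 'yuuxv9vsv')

Branches in `(...|...)` are attempted left-to-right; the first branch that allows the whole pattern to succeed is taken.
One capturing group, so `findall` returns just the captured substring from each match — 2 in all.

['yuu', 'vsv']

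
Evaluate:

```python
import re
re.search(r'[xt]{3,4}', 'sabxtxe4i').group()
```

'xtx'

Pattern: 3 to 4 of one of [xt].
`re.search` tries every starting position until one works.
The match spans [3:6] → 'xtx'.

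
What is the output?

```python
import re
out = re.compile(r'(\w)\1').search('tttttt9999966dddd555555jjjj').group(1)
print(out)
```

The match spans [0:2] → 'tt'.
Captured: group 1 = 't'.

t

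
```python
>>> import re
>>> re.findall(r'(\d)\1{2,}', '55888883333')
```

The backreference `\1` re-matches whatever the first group consumed, character for character.
Walking the string: at [2:7] match '88888', group 1 = '8'; at [7:11] match '3333', group 1 = '3'.
`findall` collects group 1 from each match (2 total).

['8', '3']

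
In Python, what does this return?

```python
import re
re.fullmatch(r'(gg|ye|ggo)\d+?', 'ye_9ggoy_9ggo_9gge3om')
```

None

`re.fullmatch` is like wrapping the pattern in `^…$` (in single-line mode).
Here there's no way to consume every character, so the call returns None.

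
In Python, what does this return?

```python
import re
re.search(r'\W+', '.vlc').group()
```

'.'

Pattern: one or more of a non-word character.
`re.search` tries every starting position until one works.
The match spans [0:1] → '.'.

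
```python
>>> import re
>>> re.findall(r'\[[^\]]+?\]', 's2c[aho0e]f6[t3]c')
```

Scanning left to right: at [3:10] → '[aho0e]'; at [12:16] → '[t3]'.
No capturing groups, so `findall` returns the 2 full match strings.

['[aho0e]', '[t3]']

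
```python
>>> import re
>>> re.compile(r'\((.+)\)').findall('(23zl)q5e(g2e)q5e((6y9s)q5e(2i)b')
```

`findall` collects group 1 from the one match (1 total).

['23zl)q5e(g2e)q5e((6y9s)q5e(2i']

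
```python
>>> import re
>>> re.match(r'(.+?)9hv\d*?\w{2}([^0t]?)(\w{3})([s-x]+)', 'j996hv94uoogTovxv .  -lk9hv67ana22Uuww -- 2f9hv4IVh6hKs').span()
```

(0, 38)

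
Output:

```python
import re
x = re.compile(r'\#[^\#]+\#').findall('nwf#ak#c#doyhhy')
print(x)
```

['#ak#']

No capturing groups, so `findall` returns the 1 full match string.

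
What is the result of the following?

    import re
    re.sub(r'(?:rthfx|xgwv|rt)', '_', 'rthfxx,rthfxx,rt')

'_x,_x,_'

`|` is ordered: at each position the engine commits to the first alternative that works.
`sub` substitutes '_' at each match site.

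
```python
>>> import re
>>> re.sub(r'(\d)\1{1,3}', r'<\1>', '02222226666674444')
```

'0<2><2><6>67<4>'

After group 1 captures some text, `\1` only succeeds where that same text appears again.
The replacement refers to a captured group, so each match is rewritten using its own captured text.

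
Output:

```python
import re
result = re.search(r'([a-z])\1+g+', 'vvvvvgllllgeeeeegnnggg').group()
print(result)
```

`\1` has to match the exact text group 1 already captured.
`search` walks the string left to right and returns the first match it finds.
The match spans [0:6] → 'vvvvvg'.
Captured: group 1 = 'v'.

vvvvvg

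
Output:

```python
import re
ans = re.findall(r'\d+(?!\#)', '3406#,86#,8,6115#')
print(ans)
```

['340', '8', '8', '611']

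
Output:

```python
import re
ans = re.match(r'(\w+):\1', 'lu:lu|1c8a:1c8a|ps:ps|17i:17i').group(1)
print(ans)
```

lu

A backreference is literal: `\1` must see the identical characters the first group matched.
With `match`, the pattern is implicitly anchored at the beginning.
The match spans [0:5] → 'lu:lu'.
Captured: group 1 = 'lu'.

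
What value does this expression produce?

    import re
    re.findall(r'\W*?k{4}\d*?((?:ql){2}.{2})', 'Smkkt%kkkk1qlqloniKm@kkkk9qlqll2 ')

['qlqlon', 'qlqll2']

Pattern: zero or more of a non-word character (lazy), then exactly 4 of the literal 'k', then zero or more of a digit (lazy); then the literal 'ql' repeated 2 times, then exactly 2 of any character (captured).
Matches: at [5:17] match '%kkkk1qlqlon', group 1 = 'qlqlon'; at [20:32] match '@kkkk9qlqll2', group 1 = 'qlqll2'.
Because there's exactly one group, `findall` drops the full match and keeps group 1 from each hit.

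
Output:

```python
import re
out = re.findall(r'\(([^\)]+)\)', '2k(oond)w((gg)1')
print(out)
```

['oond', '(gg']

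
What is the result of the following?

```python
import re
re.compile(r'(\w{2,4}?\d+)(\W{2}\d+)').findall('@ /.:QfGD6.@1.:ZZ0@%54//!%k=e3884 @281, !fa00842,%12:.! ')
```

Pattern: 2 to 4 of a word character (lazy), then one or more of a digit (captured); then exactly 2 of a non-word character, then one or more of a digit (captured).
Matches: at [5:13] match 'QfGD6.@1', groups = ('QfGD6', '.@1'); at [15:22] match 'ZZ0@%54', groups = ('ZZ0', '@%54'); at [28:38] match 'e3884 @281', groups = ('e3884', ' @281'); at [41:52] match 'fa00842,%12', groups = ('fa00842', ',%12').
Multiple groups make `findall` return tuples — one 2-tuple for each match.

[('QfGD6', '.@1'), ('ZZ0', '@%54'), ('e3884', ' @281'), ('fa00842', ',%12')]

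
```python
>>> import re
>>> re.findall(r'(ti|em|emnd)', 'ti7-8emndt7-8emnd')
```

Alternation isn't longest-match — the leftmost alternative that fits at this position is chosen.
`findall` collects group 1 from each match (3 total).

['ti', 'em', 'em']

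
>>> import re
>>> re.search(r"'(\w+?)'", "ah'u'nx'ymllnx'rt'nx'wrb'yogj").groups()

The match spans [2:5] → "'u'".
Captured: group 1 = 'u'.

('u',)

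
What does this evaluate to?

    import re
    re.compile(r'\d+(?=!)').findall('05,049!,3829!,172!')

['049', '3829', '172']

The `(?=…)`/`(?<=…)` assertion just peeks at neighbouring text; it doesn't advance the match position.
Scanning left to right: at [3:6] → '049'; at [8:12] → '3829'; at [14:17] → '172'.
Since nothing is captured, `findall` lists the 3 matched substrings directly.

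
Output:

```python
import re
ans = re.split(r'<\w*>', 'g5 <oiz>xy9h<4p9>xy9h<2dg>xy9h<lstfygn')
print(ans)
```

['g5 ', 'xy9h', 'xy9h', 'xy9h<lstfygn']

Matches to split on: at [3:8] → '<oiz>'; at [12:17] → '<4p9>'; at [21:26] → '<2dg>'.
`split` removes every match and returns the 4 fragments in between.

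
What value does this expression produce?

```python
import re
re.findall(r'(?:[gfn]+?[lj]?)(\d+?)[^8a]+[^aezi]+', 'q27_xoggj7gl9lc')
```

['7']

The pattern matches one or more of one of [gfn] (lazy), then optionally one of [lj] (non-capturing group); then one or more of a digit (lazy) (captured); then one or more of any character except [8a], then one or more of any character except [aezi].
Matches: at [6:15] match 'ggj7gl9lc', group 1 = '7'.
Because there's exactly one group, `findall` drops the full match and keeps group 1 from the one hit.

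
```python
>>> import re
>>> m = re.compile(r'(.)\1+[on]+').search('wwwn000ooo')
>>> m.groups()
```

('w',)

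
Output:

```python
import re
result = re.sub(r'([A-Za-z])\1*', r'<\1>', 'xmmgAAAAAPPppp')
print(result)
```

<x><m><g><A><P><p>

`\1` has to match the exact text group 1 already captured.
`\1` in the replacement pulls in group 1's text for each match.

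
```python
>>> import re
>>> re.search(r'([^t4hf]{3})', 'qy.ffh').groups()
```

The match spans [0:3] → 'qy.'.
Captured: group 1 = 'qy.'.

('qy.',)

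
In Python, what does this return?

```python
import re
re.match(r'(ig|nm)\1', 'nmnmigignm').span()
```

(0, 4)

The backreference `\1` re-matches whatever the first group consumed, character for character.
With `match`, the pattern is implicitly anchored at the beginning.
The match spans [0:4] → 'nmnm'.
Captured: group 1 = 'nm'.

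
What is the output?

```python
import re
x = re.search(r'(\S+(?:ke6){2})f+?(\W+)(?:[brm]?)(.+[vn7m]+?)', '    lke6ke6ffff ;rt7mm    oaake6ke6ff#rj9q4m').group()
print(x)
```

The match spans [4:44] → 'lke6ke6ffff ;rt7mm    oaake6ke6ff#rj9q4m'.

lke6ke6ffff ;rt7mm    oaake6ke6ff#rj9q4m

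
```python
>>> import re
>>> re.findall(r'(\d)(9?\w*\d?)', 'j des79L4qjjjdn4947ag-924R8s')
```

This matches a digit (captured); then optionally a literal '9', then zero or more of a word character, then optionally a digit (captured).
Scanning left to right: at [5:21] match '79L4qjjjdn4947ag', groups = ('7', '9L4qjjjdn4947ag'); at [22:28] match '924R8s', groups = ('9', '24R8s').
2 groups means each result is a tuple of 2 captured strings — 2 here.

[('7', '9L4qjjjdn4947ag'), ('9', '24R8s')]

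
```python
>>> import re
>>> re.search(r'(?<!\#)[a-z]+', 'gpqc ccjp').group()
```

'gpqc'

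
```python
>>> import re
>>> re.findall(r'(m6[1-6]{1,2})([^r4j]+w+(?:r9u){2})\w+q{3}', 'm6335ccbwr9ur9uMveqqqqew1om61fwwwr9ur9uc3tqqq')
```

[('m633', '5ccbwr9ur9u')]

The pattern matches the literal 'm6', then 1 to 2 of a character in [1-6] (captured); then one or more of any character except [r4j], then one or more of the literal 'w', then the literal 'r9u' repeated 2 times (captured); then one or more of a word character; then exactly 3 of a literal 'q'.
Matches: at [0:45] match 'm6335ccbwr9ur9uMveqqqqew1om61fwwwr9ur9uc3tqqq', groups = ('m633', '5ccbwr9ur9u').
Multiple groups make `findall` return tuples — one 2-tuple for the one match.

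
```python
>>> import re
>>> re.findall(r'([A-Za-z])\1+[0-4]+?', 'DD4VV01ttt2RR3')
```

After group 1 captures some text, `\1` only succeeds where that same text appears again.
Walking the string: at [0:3] match 'DD4', group 1 = 'D'; at [3:6] match 'VV0', group 1 = 'V'; at [7:11] match 'ttt2', group 1 = 't'; at [11:14] match 'RR3', group 1 = 'R'.
With a single group, `findall` returns only what that group captured — 4 items.

['D', 'V', 't', 'R']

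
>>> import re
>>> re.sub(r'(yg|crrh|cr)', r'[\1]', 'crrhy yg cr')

`|` is ordered: at each position the engine commits to the first alternative that works.
Matches: at [0:4] → 'crrh'; at [6:8] → 'yg'; at [9:11] → 'cr'.
`\1` in the replacement pulls in group 1's text for each match.

'[crrh]y [yg] [cr]'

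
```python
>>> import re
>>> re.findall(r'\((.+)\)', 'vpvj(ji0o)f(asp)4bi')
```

Matches: at [4:16] match '(ji0o)f(asp)', group 1 = 'ji0o)f(asp'.
With a single group, `findall` returns only what that group captured — 1 item.

['ji0o)f(asp']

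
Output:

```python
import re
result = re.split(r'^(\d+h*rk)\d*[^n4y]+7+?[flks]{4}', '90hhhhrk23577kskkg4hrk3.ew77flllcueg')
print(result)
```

Pattern: anchored at the start of the string; then one or more of a digit, then zero or more of the literal 'h', then the literal 'rk' (captured); then zero or more of a digit, then one or more of any character except [n4y], then one or more of the literal '7' (lazy); then exactly 4 of one of [flks].
Matches to split on: at [0:17] → '90hhhhrk23577kskk'.
`re.split` interleaves the captured-group text with the surrounding fragments.

['', '90hhhhrk', 'g4hrk3.ew77flllcueg']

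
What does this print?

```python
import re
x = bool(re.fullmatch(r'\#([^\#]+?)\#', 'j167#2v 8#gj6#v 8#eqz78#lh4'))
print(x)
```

False

`re.fullmatch` is like wrapping the pattern in `^…$` (in single-line mode).
Here the string isn't matched end-to-end, so the call returns None, and `bool(None)` is False.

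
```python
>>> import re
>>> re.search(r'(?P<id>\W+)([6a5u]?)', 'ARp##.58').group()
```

'##.5'

Pattern: one or more of a non-word character (captured as 'id'); then optionally one of [6a5u] (captured).
The match spans [3:7] → '##.5'.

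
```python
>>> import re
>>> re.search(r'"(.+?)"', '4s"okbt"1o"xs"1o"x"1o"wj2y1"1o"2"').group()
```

'"okbt"'

With the lazy modifier that quantifier settles for the fewest repetitions that let the rest of the pattern succeed (the atoms after it are unaffected and can still be greedy).
`re.search` tries every starting position until one works.
The match spans [2:8] → '"okbt"'.
Captured: group 1 = 'okbt'.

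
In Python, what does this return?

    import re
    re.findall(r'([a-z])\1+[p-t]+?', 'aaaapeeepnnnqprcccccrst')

['a', 'e', 'n', 'c']

A backreference is literal: `\1` must see the identical characters the first group matched.
Matches: at [0:5] match 'aaaap', group 1 = 'a'; at [5:9] match 'eeep', group 1 = 'e'; at [9:13] match 'nnnq', group 1 = 'n'; at [15:21] match 'cccccr', group 1 = 'c'.
Because there's exactly one group, `findall` drops the full match and keeps group 1 from each hit.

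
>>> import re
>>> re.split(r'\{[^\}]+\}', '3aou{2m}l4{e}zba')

Splitting on the pattern gives 3 pieces.

['3aou', 'l4', 'zba']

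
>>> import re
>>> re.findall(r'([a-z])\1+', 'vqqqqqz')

['q']

A backreference is literal: `\1` must see the identical characters the first group matched.
Matches: at [1:6] match 'qqqqq', group 1 = 'q'.
`findall` collects group 1 from the one match (1 total).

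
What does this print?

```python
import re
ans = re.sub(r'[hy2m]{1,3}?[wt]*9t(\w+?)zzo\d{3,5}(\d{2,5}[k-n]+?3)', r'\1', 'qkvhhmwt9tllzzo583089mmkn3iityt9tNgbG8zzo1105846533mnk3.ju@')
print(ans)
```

qkvlliitNgbG8.ju@

A `+?`/`*?`/`{m,n}?` starts at its minimum and grows only as far as needed for what follows to match.
`\1` in the replacement pulls in group 1's text for each match.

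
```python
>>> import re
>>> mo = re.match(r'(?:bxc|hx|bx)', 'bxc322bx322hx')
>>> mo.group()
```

'bxc'

`|` is ordered: at each position the engine commits to the first alternative that works.
`match` is anchored at position 0; if the pattern doesn't fit there, it returns None.
The match spans [0:3] → 'bxc'.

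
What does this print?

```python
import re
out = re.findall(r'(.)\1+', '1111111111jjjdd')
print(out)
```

['1', 'j', 'd']

A backreference is literal: `\1` must see the identical characters the first group matched.
One capturing group, so `findall` returns just the captured substring from each match — 3 in all.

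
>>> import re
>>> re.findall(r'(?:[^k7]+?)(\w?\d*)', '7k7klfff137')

Lazy quantifiers expand one character at a time until the remainder of the pattern can match.
With a single group, `findall` returns only what that group captured — 2 items.

['f', 'f137']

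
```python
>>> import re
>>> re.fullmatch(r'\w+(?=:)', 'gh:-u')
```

None

Because the assertion is zero-width, the text it checks is not consumed and won't appear in the result.
`fullmatch` succeeds only if the pattern covers the string from start to end.
Here the pattern can't cover the whole string, so the call returns None.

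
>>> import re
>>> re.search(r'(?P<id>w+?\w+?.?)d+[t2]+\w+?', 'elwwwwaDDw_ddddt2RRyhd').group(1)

The match spans [2:18] → 'wwwwaDDw_ddddt2R'.
Captured: group 1 = 'wwwwaDDw_'.

'wwwwaDDw_'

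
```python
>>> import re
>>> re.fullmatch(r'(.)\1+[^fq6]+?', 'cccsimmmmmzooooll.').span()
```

After group 1 captures some text, `\1` only succeeds where that same text appears again.
For `fullmatch`, every character of the input must be accounted for by the pattern.
The match spans [0:18] → 'cccsimmmmmzooooll.'.
Captured: group 1 = 'c'.

(0, 18)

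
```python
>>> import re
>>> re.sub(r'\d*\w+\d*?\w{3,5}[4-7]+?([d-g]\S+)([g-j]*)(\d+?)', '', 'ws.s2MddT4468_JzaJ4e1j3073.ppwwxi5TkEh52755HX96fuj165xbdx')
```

'ws.xbdx'

`sub` substitutes '' at each match site.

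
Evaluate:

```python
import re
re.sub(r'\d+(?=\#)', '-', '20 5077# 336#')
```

The `(?=…)`/`(?<=…)` assertion just peeks at neighbouring text; it doesn't advance the match position.
Matches: at [3:7] → '5077'; at [9:12] → '336'.
`sub` substitutes '-' at each match site.

'20 -# -#'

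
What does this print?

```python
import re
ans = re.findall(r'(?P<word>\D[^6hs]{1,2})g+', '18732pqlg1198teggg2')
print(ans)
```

Pattern: a non-digit, then 1 to 2 of any character except [6hs] (captured as 'word'); then one or more of a literal 'g'.
With a single group, `findall` returns only what that group captured — 2 items.

['pql', 'teg']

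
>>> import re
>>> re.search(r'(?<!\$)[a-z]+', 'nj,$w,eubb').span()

(0, 2)

Because the assertion is negative and zero-width, positions next to the forbidden text are skipped.
`search` walks the string left to right and returns the first match it finds.
The match spans [0:2] → 'nj'.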